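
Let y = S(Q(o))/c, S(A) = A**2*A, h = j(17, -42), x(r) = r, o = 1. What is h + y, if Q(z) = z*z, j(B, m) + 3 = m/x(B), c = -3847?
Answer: -357788/65399 ≈ -5.4708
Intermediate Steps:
j(B, m) = -3 + m/B
h = -93/17 (h = -3 - 42/17 = -93/17 ≈ -5.4706)
Q(z) = z**2
S(A) = A**3
y = -1/3847 (y = (1**2)**3/(-3847) = 1**3*(-1/3847) = 1*(-1/3847) = -1/3847 ≈ -0.00025994)
h + y = -93/17 - 1/3847 = -357788/65399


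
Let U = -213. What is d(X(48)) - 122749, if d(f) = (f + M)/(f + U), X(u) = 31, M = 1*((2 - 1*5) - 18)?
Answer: -11170164/91 ≈ -1.2275e+5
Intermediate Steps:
M = -21 (M = 1*((2 - 5) - 18) = 1*(-3 - 18) = 1*(-21) = -21)
d(f) = (-21 + f)/(-213 + f) (d(f) = (f - 21)/(f - 213) = (-21 + f)/(-213 + f))
d(X(48)) - 122749 = (-21 + 31)/(-213 + 31) - 122749 = 10/(-182) - 122749 = -1/182*10 - 122749 = -5/91 - 122749 = -11170164/91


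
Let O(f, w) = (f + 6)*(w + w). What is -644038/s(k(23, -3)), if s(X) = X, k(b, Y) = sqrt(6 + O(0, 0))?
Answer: -322019*sqrt(6)/3 ≈ -2.6293e+5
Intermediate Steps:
O(f, w) = 2*w*(6 + f) (O(f, w) = (6 + f)*(2*w) = 2*w*(6 + f))
k(b, Y) = sqrt(6) (k(b, Y) = sqrt(6 + 2*0*(6 + 0)) = sqrt(6 + 2*0*6) = sqrt(6 + 0) = sqrt(6))
-644038/s(k(23, -3)) = -644038*sqrt(6)/6 = -322019*sqrt(6)/3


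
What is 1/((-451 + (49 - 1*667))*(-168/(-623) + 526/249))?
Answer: -22161/56432510 ≈ -0.00039270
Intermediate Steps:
1/((-451 + (49 - 1*667))*(-168/(-623) + 526/249)) = 1/((-451 + (49 - 667))*(-168*(-1/623) + 526*(1/249))) = 1/((-451 - 618)*(24/89 + 526/249)) = 1/(-1069*52790/22161) = 1/(-56432510/22161) = -22161/56432510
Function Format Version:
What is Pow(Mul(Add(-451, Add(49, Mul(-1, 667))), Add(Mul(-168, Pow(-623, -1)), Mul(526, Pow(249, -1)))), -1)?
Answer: Rational(-22161, 56432510) ≈ -0.00039270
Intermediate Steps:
Pow(Mul(Add(-451, Add(49, Mul(-1, 667))), Add(Mul(-168, Pow(-623, -1)), Mul(526, Pow(249, -1)))), -1) = Pow(Mul(Add(-451, Add(49, -667)), Add(Mul(-168, Rational(-1, 623)), Mul(526, Rational(1, 249)))), -1) = Pow(Mul(Add(-451, -618), Add(Rational(24, 89), Rational(526, 249))), -1) = Pow(Mul(-1069, Rational(52790, 22161)), -1) = Pow(Rational(-56432510, 22161), -1) = Rational(-22161, 56432510)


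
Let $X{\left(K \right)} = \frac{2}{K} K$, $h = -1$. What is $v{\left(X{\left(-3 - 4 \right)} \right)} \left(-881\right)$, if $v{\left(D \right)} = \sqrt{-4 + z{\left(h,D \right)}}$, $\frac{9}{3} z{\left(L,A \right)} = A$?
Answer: $- \frac{881 i \sqrt{30}}{3} \approx - 1608.5 i$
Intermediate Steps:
$z{\left(L,A \right)} = \frac{A}{3}$
$X{\left(K \right)} = 2$
$v{\left(D \right)} = \sqrt{-4 + \frac{D}{3}}$
$v{\left(X{\left(-3 - 4 \right)} \right)} \left(-881\right) = \frac{\sqrt{-36 + 3 \cdot 2}}{3} \left(-881\right) = \frac{\sqrt{-36 + 6}}{3} \left(-881\right) = \frac{\sqrt{-30}}{3} \left(-881\right) = \frac{i \sqrt{30}}{3} \left(-881\right) = - \frac{881 i \sqrt{30}}{3}$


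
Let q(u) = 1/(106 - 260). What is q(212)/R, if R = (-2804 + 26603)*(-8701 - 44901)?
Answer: 1/196453795692 ≈ 5.0903e-12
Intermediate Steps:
R = -1275673998 (R = 23799*(-53602) = -1275673998)
q(u) = -1/154 (q(u) = 1/(-154) = -1/154)
q(212)/R = -1/154/(-1275673998) = -1/154*(-1/1275673998) = 1/196453795692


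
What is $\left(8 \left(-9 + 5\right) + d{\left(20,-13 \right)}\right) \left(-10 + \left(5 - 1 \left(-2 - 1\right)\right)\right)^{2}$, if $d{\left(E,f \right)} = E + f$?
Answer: $-100$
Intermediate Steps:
$\left(8 \left(-9 + 5\right) + d{\left(20,-13 \right)}\right) \left(-10 + \left(5 - 1 \left(-2 - 1\right)\right)\right)^{2} = \left(8 \left(-9 + 5\right) + \left(20 - 13\right)\right) \left(-10 + \left(5 - 1 \left(-2 - 1\right)\right)\right)^{2} = \left(8 \left(-4\right) + 7\right) \left(-10 + \left(5 - 1 \left(-3\right)\right)\right)^{2} = \left(-32 + 7\right) \left(-10 + \left(5 - -3\right)\right)^{2} = - 25 \left(-10 + \left(5 + 3\right)\right)^{2} = - 25 \left(-10 + 8\right)^{2} = - 25 \left(-2\right)^{2} = \left(-25\right) 4 = -100$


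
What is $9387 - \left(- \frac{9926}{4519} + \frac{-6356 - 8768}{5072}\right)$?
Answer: $\frac{53818046111}{5730092} \approx 9392.2$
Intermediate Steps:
$9387 - \left(- \frac{9926}{4519} + \frac{-6356 - 8768}{5072}\right) = 9387 - \left(\left(-9926\right) \frac{1}{4519} + \left(-6356 - 8768\right) \frac{1}{5072}\right) = 9387 - \left(- \frac{9926}{4519} - \frac{3781}{1268}\right) = 9387 - - \frac{29672507}{5730092} = 9387 + \frac{29672507}{5730092} = \frac{53818046111}{5730092}$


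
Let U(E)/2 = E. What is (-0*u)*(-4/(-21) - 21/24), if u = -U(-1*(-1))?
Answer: 0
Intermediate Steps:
U(E) = 2*E
u = -2 (u = -2*(-1*(-1)) = -2 ≈ -2.0000)
(-0*u)*(-4/(-21) - 21/24) = (-0*(-2))*(-4/(-21) - 21/24) = (-38*0)*(-4*(-1/21) - 21*1/24) = 0*(4/21 - 7/8) = 0*(-115/168) = 0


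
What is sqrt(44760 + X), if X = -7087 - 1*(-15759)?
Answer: 2*sqrt(13358) ≈ 231.15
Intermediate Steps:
X = 8672 (X = -7087 + 15759 = 8672)
sqrt(44760 + X) = sqrt(44760 + 8672) = sqrt(53432) = 2*sqrt(13358)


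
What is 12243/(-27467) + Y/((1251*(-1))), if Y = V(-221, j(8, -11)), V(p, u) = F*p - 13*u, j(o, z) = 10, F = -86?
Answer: -16175245/1041249 ≈ -15.534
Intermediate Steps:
V(p, u) = -86*p - 13*u
Y = 18876 (Y = -86*(-221) - 13*10 = 19006 - 130 = 18876)
12243/(-27467) + Y/((1251*(-1))) = 12243/(-27467) + 18876/((1251*(-1))) = 12243*(-1/27467) + 18876/(-1251) = -1113/2497 + 18876*(-1/1251) = -1113/2497 - 6292/417 = -16175245/1041249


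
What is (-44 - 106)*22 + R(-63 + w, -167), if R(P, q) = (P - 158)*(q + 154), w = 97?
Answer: -1688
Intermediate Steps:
R(P, q) = (-158 + P)*(154 + q)
(-44 - 106)*22 + R(-63 + w, -167) = (-44 - 106)*22 + (-24332 - 158*(-167) + 154*(-63 + 97) + (-63 + 97)*(-167)) = -150*22 + (-24332 + 26386 + 154*34 + 34*(-167)) = -3300 + (-24332 + 26386 + 5236 - 5678) = -3300 + 1612 = -1688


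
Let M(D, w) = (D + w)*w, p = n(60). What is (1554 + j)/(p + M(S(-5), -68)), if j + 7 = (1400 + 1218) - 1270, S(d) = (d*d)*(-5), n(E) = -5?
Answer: 965/4373 ≈ 0.22067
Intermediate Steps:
S(d) = -5*d**2 (S(d) = d**2*(-5) = -5*d**2)
j = 1341 (j = -7 + ((1400 + 1218) - 1270) = -7 + (2618 - 1270) = -7 + 1348 = 1341)
p = -5
M(D, w) = w*(D + w)
(1554 + j)/(p + M(S(-5), -68)) = (1554 + 1341)/(-5 - 68*(-5*(-5)**2 - 68)) = 2895/(-5 - 68*(-5*25 - 68)) = 2895/(-5 - 68*(-125 - 68)) = 2895/(-5 - 68*(-193)) = 2895/(-5 + 13124) = 2895/13119 = 2895*(1/13119) = 965/4373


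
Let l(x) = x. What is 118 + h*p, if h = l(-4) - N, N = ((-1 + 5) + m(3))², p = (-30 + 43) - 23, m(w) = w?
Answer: 648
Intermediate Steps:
p = -10 (p = 13 - 23 = -10)
N = 49 (N = ((-1 + 5) + 3)² = (4 + 3)² = 7² = 49)
h = -53 (h = -4 - 1*49 = -4 - 49 = -53)
118 + h*p = 118 - 53*(-10) = 118 + 530 = 648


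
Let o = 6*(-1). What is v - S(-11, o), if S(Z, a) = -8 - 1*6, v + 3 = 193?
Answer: 204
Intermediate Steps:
v = 190 (v = -3 + 193 = 190)
o = -6
S(Z, a) = -14 (S(Z, a) = -8 - 6 = -14)
v - S(-11, o) = 190 - 1*(-14) = 190 + 14 = 204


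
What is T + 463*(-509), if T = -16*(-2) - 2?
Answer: -235637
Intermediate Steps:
T = 30 (T = 32 - 2 = 30)
T + 463*(-509) = 30 + 463*(-509) = 30 - 235667 = -235637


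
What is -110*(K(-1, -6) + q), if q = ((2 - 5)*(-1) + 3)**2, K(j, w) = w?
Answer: -3300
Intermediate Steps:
q = 36 (q = (-3*(-1) + 3)**2 = (3 + 3)**2 = 6**2 = 36)
-110*(K(-1, -6) + q) = -110*(-6 + 36) = -110*30 = -3300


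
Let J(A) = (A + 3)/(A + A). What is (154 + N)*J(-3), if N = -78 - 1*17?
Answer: 0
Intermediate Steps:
N = -95 (N = -78 - 17 = -95)
J(A) = (3 + A)/(2*A) (J(A) = (3 + A)/((2*A)) = (3 + A)*(1/(2*A)) = (3 + A)/(2*A))
(154 + N)*J(-3) = (154 - 95)*((½)*(3 - 3)/(-3)) = 59*((½)*(-⅓)*0) = 59*0 = 0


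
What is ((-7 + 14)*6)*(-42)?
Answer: -1764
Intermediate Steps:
((-7 + 14)*6)*(-42) = (7*6)*(-42) = 42*(-42) = -1764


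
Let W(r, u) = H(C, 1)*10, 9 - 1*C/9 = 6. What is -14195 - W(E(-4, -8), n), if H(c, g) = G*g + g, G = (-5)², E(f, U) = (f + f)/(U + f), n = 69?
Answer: -14455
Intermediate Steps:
E(f, U) = 2*f/(U + f) (E(f, U) = (2*f)/(U + f) = 2*f/(U + f))
C = 27 (C = 81 - 9*6 = 81 - 54 = 27)
G = 25
H(c, g) = 26*g (H(c, g) = 25*g + g = 26*g)
W(r, u) = 260 (W(r, u) = (26*1)*10 = 26*10 = 260)
-14195 - W(E(-4, -8), n) = -14195 - 1*260 = -14195 - 260 = -14455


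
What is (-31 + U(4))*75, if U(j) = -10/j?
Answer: -5025/2 ≈ -2512.5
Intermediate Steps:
(-31 + U(4))*75 = (-31 - 10/4)*75 = (-31 - 10*¼)*75 = (-31 - 5/2)*75 = -67/2*75 = -5025/2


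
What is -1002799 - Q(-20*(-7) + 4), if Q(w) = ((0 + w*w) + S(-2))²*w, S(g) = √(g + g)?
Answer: -61918366447 - 11943936*I ≈ -6.1918e+10 - 1.1944e+7*I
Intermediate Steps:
S(g) = √2*√g (S(g) = √(2*g) = √2*√g)
Q(w) = w*(w² + 2*I)² (Q(w) = ((0 + w*w) + √2*√(-2))²*w = ((0 + w²) + √2*(I*√2))²*w = (w² + 2*I)²*w = w*(w² + 2*I)²)
-1002799 - Q(-20*(-7) + 4) = -1002799 - (-20*(-7) + 4)*((-20*(-7) + 4)² + 2*I)² = -1002799 - (140 + 4)*((140 + 4)² + 2*I)² = -1002799 - 144*(144² + 2*I)² = -1002799 - 144*(20736 + 2*I)²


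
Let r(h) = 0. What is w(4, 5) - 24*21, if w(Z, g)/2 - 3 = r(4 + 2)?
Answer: -498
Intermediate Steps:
w(Z, g) = 6 (w(Z, g) = 6 + 2*0 = 6 + 0 = 6)
w(4, 5) - 24*21 = 6 - 24*21 = 6 - 504 = -498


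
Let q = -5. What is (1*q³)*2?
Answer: -250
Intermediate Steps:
(1*q³)*2 = (1*(-5)³)*2 = (1*(-125))*2 = -125*2 = -250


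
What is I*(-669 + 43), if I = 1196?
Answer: -748696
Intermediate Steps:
I*(-669 + 43) = 1196*(-669 + 43) = 1196*(-626) = -748696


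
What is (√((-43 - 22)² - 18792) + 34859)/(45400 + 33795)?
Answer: 34859/79195 + I*√14567/79195 ≈ 0.44017 + 0.001524*I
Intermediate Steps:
(√((-43 - 22)² - 18792) + 34859)/(45400 + 33795) = (√((-65)² - 18792) + 34859)/79195 = (√(4225 - 18792) + 34859)*(1/79195) = (√(-14567) + 34859)*(1/79195) = (I*√14567 + 34859)*(1/79195) = (34859 + I*√14567)*(1/79195) = 34859/79195 + I*√14567/79195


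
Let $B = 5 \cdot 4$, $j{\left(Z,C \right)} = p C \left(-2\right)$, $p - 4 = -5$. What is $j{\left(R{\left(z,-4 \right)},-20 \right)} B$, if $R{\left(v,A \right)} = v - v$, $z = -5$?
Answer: $-800$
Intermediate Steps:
$p = -1$ ($p = 4 - 5 = -1$)
$R{\left(v,A \right)} = 0$
$j{\left(Z,C \right)} = 2 C$ ($j{\left(Z,C \right)} = - C \left(-2\right) = 2 C$)
$B = 20$
$j{\left(R{\left(z,-4 \right)},-20 \right)} B = 2 \left(-20\right) 20 = \left(-40\right) 20 = -800$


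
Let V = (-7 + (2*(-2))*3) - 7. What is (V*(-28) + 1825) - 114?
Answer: 2439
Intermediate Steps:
V = -26 (V = (-7 - 4*3) - 7 = (-7 - 12) - 7 = -19 - 7 = -26)
(V*(-28) + 1825) - 114 = (-26*(-28) + 1825) - 114 = (728 + 1825) - 114 = 2553 - 114 = 2439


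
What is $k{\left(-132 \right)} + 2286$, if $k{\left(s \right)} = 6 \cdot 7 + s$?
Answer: $2196$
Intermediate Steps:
$k{\left(s \right)} = 42 + s$
$k{\left(-132 \right)} + 2286 = \left(42 - 132\right) + 2286 = -90 + 2286 = 2196$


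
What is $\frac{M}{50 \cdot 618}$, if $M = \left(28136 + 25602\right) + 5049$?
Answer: $\frac{58787}{30900} \approx 1.9025$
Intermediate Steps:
$M = 58787$ ($M = 53738 + 5049 = 58787$)
$\frac{M}{50 \cdot 618} = \frac{58787}{50 \cdot 618} = \frac{58787}{30900}$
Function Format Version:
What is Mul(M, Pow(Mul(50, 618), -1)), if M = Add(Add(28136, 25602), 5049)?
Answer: Rational(58787, 30900) ≈ 1.9025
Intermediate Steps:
M = 58787 (M = Add(53738, 5049) = 58787)
Mul(M, Pow(Mul(50, 618), -1)) = Mul(58787, Pow(Mul(50, 618), -1)) = Mul(58787, Pow(30900, -1)) = Mul(58787, Rational(1, 30900)) = Rational(58787, 30900)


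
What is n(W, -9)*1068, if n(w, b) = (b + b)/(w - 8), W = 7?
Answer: 19224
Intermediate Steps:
n(w, b) = 2*b/(-8 + w) (n(w, b) = (2*b)/(-8 + w) = 2*b/(-8 + w))
n(W, -9)*1068 = (2*(-9)/(-8 + 7))*1068 = (2*(-9)/(-1))*1068 = (2*(-9)*(-1))*1068 = 18*1068 = 19224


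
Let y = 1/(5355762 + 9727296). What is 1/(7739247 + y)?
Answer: 15083058/116731511377327 ≈ 1.2921e-7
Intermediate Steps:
y = 1/15083058 ≈ 6.6300e-8
1/(7739247 + y) = 1/(7739247 + 1/15083058) = 1/(116731511377327/15083058) = 15083058/116731511377327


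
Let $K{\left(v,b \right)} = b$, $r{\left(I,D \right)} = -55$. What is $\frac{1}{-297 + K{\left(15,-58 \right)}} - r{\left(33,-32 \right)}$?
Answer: $\frac{19524}{355} \approx 54.997$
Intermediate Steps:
$\frac{1}{-297 + K{\left(15,-58 \right)}} - r{\left(33,-32 \right)} = \frac{1}{-297 - 58} - -55 = \frac{1}{-355} + 55 = - \frac{1}{355} + 55 = \frac{19524}{355}$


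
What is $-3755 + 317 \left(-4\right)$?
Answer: $-5023$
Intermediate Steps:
$-3755 + 317 \left(-4\right) = -3755 - 1268 = -5023$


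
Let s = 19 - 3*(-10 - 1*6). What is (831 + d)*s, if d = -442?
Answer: 26063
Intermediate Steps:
s = 67 (s = 19 - 3*(-10 - 6) = 19 - 3*(-16) = 19 + 48 = 67)
(831 + d)*s = (831 - 442)*67 = 389*67 = 26063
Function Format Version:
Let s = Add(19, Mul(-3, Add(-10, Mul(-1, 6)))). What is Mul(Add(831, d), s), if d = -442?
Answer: 26063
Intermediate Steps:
s = 67 (s = Add(19, Mul(-3, Add(-10, -6))) = Add(19, Mul(-3, -16)) = Add(19, 48) = 67)
Mul(Add(831, d), s) = Mul(Add(831, -442), 67) = Mul(389, 67) = 26063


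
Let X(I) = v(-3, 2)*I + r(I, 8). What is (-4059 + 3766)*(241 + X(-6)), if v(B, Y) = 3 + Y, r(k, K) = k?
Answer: -60065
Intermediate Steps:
X(I) = 6*I (X(I) = (3 + 2)*I + I = 5*I + I = 6*I)
(-4059 + 3766)*(241 + X(-6)) = (-4059 + 3766)*(241 + 6*(-6)) = -293*(241 - 36) = -293*205 = -60065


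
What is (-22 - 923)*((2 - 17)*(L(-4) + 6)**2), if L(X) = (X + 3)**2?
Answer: 694575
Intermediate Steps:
L(X) = (3 + X)**2
(-22 - 923)*((2 - 17)*(L(-4) + 6)**2) = (-22 - 923)*((2 - 17)*((3 - 4)**2 + 6)**2) = -(-14175)*((-1)**2 + 6)**2 = -(-14175)*(1 + 6)**2 = -(-14175)*7**2 = -(-14175)*49 = -945*(-735) = 694575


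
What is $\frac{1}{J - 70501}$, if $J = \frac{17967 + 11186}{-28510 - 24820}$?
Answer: $- \frac{53330}{3759847483} \approx -1.4184 \cdot 10^{-5}$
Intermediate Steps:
$J = - \frac{29153}{53330}$ ($J = \frac{29153}{-53330} = 29153 \left(- \frac{1}{53330}\right) = - \frac{29153}{53330} \approx -0.54665$)
$\frac{1}{J - 70501} = \frac{1}{- \frac{29153}{53330} - 70501} = \frac{1}{- \frac{3759847483}{53330}} = - \frac{53330}{3759847483}$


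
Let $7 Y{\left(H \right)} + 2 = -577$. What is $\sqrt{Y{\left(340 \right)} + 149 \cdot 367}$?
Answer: $\frac{\sqrt{2675414}}{7} \approx 233.67$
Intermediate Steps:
$Y{\left(H \right)} = - \frac{579}{7}$ ($Y{\left(H \right)} = - \frac{2}{7} + \frac{1}{7} \left(-577\right) = - \frac{2}{7} - \frac{577}{7} = - \frac{579}{7}$)
$\sqrt{Y{\left(340 \right)} + 149 \cdot 367} = \sqrt{- \frac{579}{7} + 149 \cdot 367} = \sqrt{- \frac{579}{7} + 54683} = \sqrt{\frac{382202}{7}} = \frac{\sqrt{2675414}}{7}$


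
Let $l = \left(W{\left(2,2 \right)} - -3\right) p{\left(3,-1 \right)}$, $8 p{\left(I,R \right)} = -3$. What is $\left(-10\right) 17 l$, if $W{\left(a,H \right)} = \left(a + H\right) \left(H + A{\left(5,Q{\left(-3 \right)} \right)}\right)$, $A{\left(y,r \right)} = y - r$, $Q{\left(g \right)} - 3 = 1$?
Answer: $\frac{3825}{4} \approx 956.25$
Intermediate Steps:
$p{\left(I,R \right)} = - \frac{3}{8}$ ($p{\left(I,R \right)} = \frac{1}{8} \left(-3\right) = - \frac{3}{8}$)
$Q{\left(g \right)} = 4$ ($Q{\left(g \right)} = 3 + 1 = 4$)
$W{\left(a,H \right)} = \left(1 + H\right) \left(H + a\right)$ ($W{\left(a,H \right)} = \left(a + H\right) \left(H + \left(5 - 4\right)\right) = \left(H + a\right) \left(H + \left(5 - 4\right)\right) = \left(H + a\right) \left(H + 1\right) = \left(H + a\right) \left(1 + H\right) = \left(1 + H\right) \left(H + a\right)$)
$l = - \frac{45}{8}$ ($l = \left(\left(2 + 2 + 2^{2} + 2 \cdot 2\right) - -3\right) \left(- \frac{3}{8}\right) = \left(\left(2 + 2 + 4 + 4\right) + 3\right) \left(- \frac{3}{8}\right) = \left(12 + 3\right) \left(- \frac{3}{8}\right) = 15 \left(- \frac{3}{8}\right) = - \frac{45}{8} \approx -5.625$)
$\left(-10\right) 17 l = \left(-10\right) 17 \left(- \frac{45}{8}\right) = \left(-170\right) \left(- \frac{45}{8}\right) = \frac{3825}{4}$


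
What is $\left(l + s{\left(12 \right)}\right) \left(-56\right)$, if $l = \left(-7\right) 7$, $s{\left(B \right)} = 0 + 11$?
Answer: $2128$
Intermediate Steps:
$s{\left(B \right)} = 11$
$l = -49$
$\left(l + s{\left(12 \right)}\right) \left(-56\right) = \left(-49 + 11\right) \left(-56\right) = \left(-38\right) \left(-56\right) = 2128$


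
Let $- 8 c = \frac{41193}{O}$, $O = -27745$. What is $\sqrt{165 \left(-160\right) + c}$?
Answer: $\frac{i \sqrt{325154908760430}}{110980} \approx 162.48 i$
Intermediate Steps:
$c = \frac{41193}{221960}$ ($c = - \frac{41193 \frac{1}{-27745}}{8} = - \frac{41193 \left(- \frac{1}{27745}\right)}{8} = \left(- \frac{1}{8}\right) \left(- \frac{41193}{27745}\right) = \frac{41193}{221960} \approx 0.18559$)
$\sqrt{165 \left(-160\right) + c} = \sqrt{165 \left(-160\right) + \frac{41193}{221960}} = \sqrt{-26400 + \frac{41193}{221960}} = \sqrt{- \frac{5859702807}{221960}} = \frac{i \sqrt{325154908760430}}{110980}$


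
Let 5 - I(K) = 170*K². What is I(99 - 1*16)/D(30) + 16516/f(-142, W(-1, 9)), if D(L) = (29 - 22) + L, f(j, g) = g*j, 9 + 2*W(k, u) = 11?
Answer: -83455421/2627 ≈ -31768.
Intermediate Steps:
W(k, u) = 1 (W(k, u) = -9/2 + (½)*11 = -9/2 + 11/2 = 1)
I(K) = 5 - 170*K²
D(L) = 7 + L
I(99 - 1*16)/D(30) + 16516/f(-142, W(-1, 9)) = (5 - 170*(99 - 1*16)²)/(7 + 30) + 16516/((1*(-142))) = (5 - 170*(99 - 16)²)/37 + 16516/(-142) = (5 - 170*83²)*(1/37) + 16516*(-1/142) = (5 - 170*6889)*(1/37) - 8258/71 = (5 - 1171130)*(1/37) - 8258/71 = -1171125*1/37 - 8258/71 = -1171125/37 - 8258/71 = -83455421/2627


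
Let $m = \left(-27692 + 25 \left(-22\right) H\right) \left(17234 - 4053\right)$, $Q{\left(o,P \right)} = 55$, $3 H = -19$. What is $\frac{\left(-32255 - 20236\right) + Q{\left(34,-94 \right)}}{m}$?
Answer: $\frac{78654}{478641653} \approx 0.00016433$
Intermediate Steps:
$H = - \frac{19}{3}$ ($H = \frac{1}{3} \left(-19\right) = - \frac{19}{3} \approx -6.3333$)
$m = - \frac{957283306}{3}$ ($m = \left(-27692 + 25 \left(-22\right) \left(- \frac{19}{3}\right)\right) \left(17234 - 4053\right) = \left(-27692 - - \frac{10450}{3}\right) 13181 = \left(-27692 + \frac{10450}{3}\right) 13181 = \left(- \frac{72626}{3}\right) 13181 = - \frac{957283306}{3} \approx -3.1909 \cdot 10^{8}$)
$\frac{\left(-32255 - 20236\right) + Q{\left(34,-94 \right)}}{m} = \frac{\left(-32255 - 20236\right) + 55}{- \frac{957283306}{3}} = \left(-52491 + 55\right) \left(- \frac{3}{957283306}\right) = \left(-52436\right) \left(- \frac{3}{957283306}\right) = \frac{78654}{478641653}$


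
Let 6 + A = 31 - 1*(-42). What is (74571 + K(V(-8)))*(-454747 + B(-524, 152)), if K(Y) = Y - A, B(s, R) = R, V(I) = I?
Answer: -33865509120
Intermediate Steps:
A = 67 (A = -6 + (31 - 1*(-42)) = -6 + (31 + 42) = -6 + 73 = 67)
K(Y) = -67 + Y (K(Y) = Y - 1*67 = Y - 67 = -67 + Y)
(74571 + K(V(-8)))*(-454747 + B(-524, 152)) = (74571 + (-67 - 8))*(-454747 + 152) = (74571 - 75)*(-454595) = 74496*(-454595) = -33865509120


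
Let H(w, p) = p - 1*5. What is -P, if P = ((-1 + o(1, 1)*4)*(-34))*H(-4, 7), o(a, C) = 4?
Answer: 1020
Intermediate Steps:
H(w, p) = -5 + p (H(w, p) = p - 5 = -5 + p)
P = -1020 (P = ((-1 + 4*4)*(-34))*(-5 + 7) = ((-1 + 16)*(-34))*2 = (15*(-34))*2 = -510*2 = -1020)
-P = -1*(-1020) = 1020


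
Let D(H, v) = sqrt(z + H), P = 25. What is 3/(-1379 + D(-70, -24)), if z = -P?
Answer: -1379/633912 - I*sqrt(95)/633912 ≈ -0.0021754 - 1.5376e-5*I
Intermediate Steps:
z = -25 (z = -1*25 = -25)
D(H, v) = sqrt(-25 + H)
3/(-1379 + D(-70, -24)) = 3/(-1379 + sqrt(-25 - 70)) = 3/(-1379 + sqrt(-95)) = 3/(-1379 + I*sqrt(95))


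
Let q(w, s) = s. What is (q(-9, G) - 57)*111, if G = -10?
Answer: -7437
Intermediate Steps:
(q(-9, G) - 57)*111 = (-10 - 57)*111 = -67*111 = -7437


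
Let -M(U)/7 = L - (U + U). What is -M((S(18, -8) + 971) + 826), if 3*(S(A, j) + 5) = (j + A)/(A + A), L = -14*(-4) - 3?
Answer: -667394/27 ≈ -24718.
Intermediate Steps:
L = 53 (L = 56 - 3 = 53)
S(A, j) = -5 + (A + j)/(6*A) (S(A, j) = -5 + ((j + A)/(A + A))/3 = -5 + ((A + j)/((2*A)))/3 = -5 + ((A + j)*(1/(2*A)))/3 = -5 + ((A + j)/(2*A))/3 = -5 + (A + j)/(6*A))
M(U) = -371 + 14*U (M(U) = -7*(53 - (U + U)) = -7*(53 - 2*U) = -371 + 14*U)
-M((S(18, -8) + 971) + 826) = -(-371 + 14*(((⅙)*(-8 - 29*18)/18 + 971) + 826)) = -(-371 + 14*(((⅙)*(1/18)*(-8 - 522) + 971) + 826)) = -(-371 + 14*(((⅙)*(1/18)*(-530) + 971) + 826)) = -(-371 + 14*((-265/54 + 971) + 826)) = -(-371 + 14*(52169/54 + 826)) = -(-371 + 14*(96773/54)) = -(-371 + 677411/27) = -1*667394/27 = -667394/27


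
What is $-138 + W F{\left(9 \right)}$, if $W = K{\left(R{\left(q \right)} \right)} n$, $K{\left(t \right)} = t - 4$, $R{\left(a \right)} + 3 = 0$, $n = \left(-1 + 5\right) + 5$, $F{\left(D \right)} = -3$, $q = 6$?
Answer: $51$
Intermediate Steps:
$n = 9$ ($n = 4 + 5 = 9$)
$R{\left(a \right)} = -3$ ($R{\left(a \right)} = -3 + 0 = -3$)
$K{\left(t \right)} = -4 + t$ ($K{\left(t \right)} = t - 4 = -4 + t$)
$W = -63$ ($W = \left(-4 - 3\right) 9 = \left(-7\right) 9 = -63$)
$-138 + W F{\left(9 \right)} = -138 - -189 = -138 + 189 = 51$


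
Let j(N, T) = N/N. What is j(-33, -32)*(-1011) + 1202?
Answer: 191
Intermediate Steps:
j(N, T) = 1
j(-33, -32)*(-1011) + 1202 = 1*(-1011) + 1202 = -1011 + 1202 = 191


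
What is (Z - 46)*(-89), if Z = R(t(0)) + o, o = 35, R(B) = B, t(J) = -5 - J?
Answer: 1424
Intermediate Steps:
Z = 30 (Z = (-5 - 1*0) + 35 = (-5 + 0) + 35 = -5 + 35 = 30)
(Z - 46)*(-89) = (30 - 46)*(-89) = -16*(-89) = 1424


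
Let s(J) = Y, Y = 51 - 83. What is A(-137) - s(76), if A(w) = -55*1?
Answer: -23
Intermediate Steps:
Y = -32
s(J) = -32
A(w) = -55
A(-137) - s(76) = -55 - 1*(-32) = -55 + 32 = -23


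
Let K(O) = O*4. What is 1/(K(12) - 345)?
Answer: -1/297 ≈ -0.0033670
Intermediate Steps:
K(O) = 4*O
1/(K(12) - 345) = 1/(4*12 - 345) = 1/(48 - 345) = 1/(-297) = -1/297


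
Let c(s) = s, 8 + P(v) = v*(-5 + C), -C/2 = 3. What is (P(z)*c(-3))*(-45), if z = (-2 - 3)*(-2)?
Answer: -15930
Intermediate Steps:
C = -6 (C = -2*3 = -6)
z = 10 (z = -5*(-2) = 10)
P(v) = -8 - 11*v (P(v) = -8 + v*(-5 - 6) = -8 + v*(-11) = -8 - 11*v)
(P(z)*c(-3))*(-45) = ((-8 - 11*10)*(-3))*(-45) = ((-8 - 110)*(-3))*(-45) = -118*(-3)*(-45) = 354*(-45) = -15930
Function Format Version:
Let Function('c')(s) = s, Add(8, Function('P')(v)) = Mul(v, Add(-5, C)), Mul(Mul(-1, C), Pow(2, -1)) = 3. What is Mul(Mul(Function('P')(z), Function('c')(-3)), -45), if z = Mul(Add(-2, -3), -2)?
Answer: -15930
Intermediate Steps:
C = -6 (C = Mul(-2, 3) = -6)
z = 10 (z = Mul(-5, -2) = 10)
Function('P')(v) = Add(-8, Mul(-11, v)) (Function('P')(v) = Add(-8, Mul(v, Add(-5, -6))) = Add(-8, Mul(v, -11)) = Add(-8, Mul(-11, v)))
Mul(Mul(Function('P')(z), Function('c')(-3)), -45) = Mul(Mul(Add(-8, Mul(-11, 10)), -3), -45) = Mul(Mul(Add(-8, -110), -3), -45) = Mul(Mul(-118, -3), -45) = Mul(354, -45) = -15930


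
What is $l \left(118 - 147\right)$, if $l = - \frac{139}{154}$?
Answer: $\frac{4031}{154} \approx 26.175$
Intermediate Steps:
$l = - \frac{139}{154}$ ($l = \left(-139\right) \frac{1}{154} = - \frac{139}{154} \approx -0.9026$)
$l \left(118 - 147\right) = - \frac{139 \left(118 - 147\right)}{154} = \left(- \frac{139}{154}\right) \left(-29\right) = \frac{4031}{154}$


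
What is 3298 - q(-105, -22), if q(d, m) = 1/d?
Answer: 346291/105 ≈ 3298.0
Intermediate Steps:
3298 - q(-105, -22) = 3298 - 1/(-105) = 3298 - 1*(-1/105) = 3298 + 1/105 = 346291/105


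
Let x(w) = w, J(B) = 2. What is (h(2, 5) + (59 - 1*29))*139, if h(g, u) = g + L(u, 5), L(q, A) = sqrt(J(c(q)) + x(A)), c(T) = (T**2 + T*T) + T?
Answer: 4448 + 139*sqrt(7) ≈ 4815.8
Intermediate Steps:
c(T) = T + 2*T**2 (c(T) = (T**2 + T**2) + T = 2*T**2 + T = T + 2*T**2)
L(q, A) = sqrt(2 + A)
h(g, u) = g + sqrt(7) (h(g, u) = g + sqrt(2 + 5) = g + sqrt(7))
(h(2, 5) + (59 - 1*29))*139 = ((2 + sqrt(7)) + (59 - 1*29))*139 = ((2 + sqrt(7)) + (59 - 29))*139 = ((2 + sqrt(7)) + 30)*139 = (32 + sqrt(7))*139 = 4448 + 139*sqrt(7)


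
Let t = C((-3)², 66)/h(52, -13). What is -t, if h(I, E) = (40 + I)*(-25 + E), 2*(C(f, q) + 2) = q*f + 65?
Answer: 655/6992 ≈ 0.093678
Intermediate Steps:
C(f, q) = 61/2 + f*q/2 (C(f, q) = -2 + (q*f + 65)/2 = -2 + (f*q + 65)/2 = -2 + (65 + f*q)/2 = -2 + (65/2 + f*q/2) = 61/2 + f*q/2)
h(I, E) = (-25 + E)*(40 + I)
t = -655/6992 (t = (61/2 + (½)*(-3)²*66)/(-1000 - 25*52 + 40*(-13) - 13*52) = (61/2 + (½)*9*66)/(-1000 - 1300 - 520 - 676) = (61/2 + 297)/(-3496) = (655/2)*(-1/3496) = -655/6992 ≈ -0.093678)
-t = -1*(-655/6992) = 655/6992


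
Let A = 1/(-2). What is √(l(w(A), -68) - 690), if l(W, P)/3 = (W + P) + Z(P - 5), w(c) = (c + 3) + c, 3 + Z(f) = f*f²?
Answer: 6*I*√32443 ≈ 1080.7*I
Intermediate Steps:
Z(f) = -3 + f³ (Z(f) = -3 + f*f² = -3 + f³)
A = -½ ≈ -0.50000
w(c) = 3 + 2*c (w(c) = (3 + c) + c = 3 + 2*c)
l(W, P) = -9 + 3*P + 3*W + 3*(-5 + P)³ (l(W, P) = 3*((W + P) + (-3 + (P - 5)³)) = 3*((P + W) + (-3 + (-5 + P)³)) = 3*(-3 + P + W + (-5 + P)³) = -9 + 3*P + 3*W + 3*(-5 + P)³)
√(l(w(A), -68) - 690) = √((-9 + 3*(-68) + 3*(3 + 2*(-½)) + 3*(-5 - 68)³) - 690) = √((-9 - 204 + 3*(3 - 1) + 3*(-73)³) - 690) = √((-9 - 204 + 3*2 + 3*(-389017)) - 690) = √((-9 - 204 + 6 - 1167051) - 690) = √(-1167258 - 690) = √(-1167948) = 6*I*√32443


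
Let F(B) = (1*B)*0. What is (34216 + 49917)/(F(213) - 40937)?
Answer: -84133/40937 ≈ -2.0552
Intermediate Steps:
F(B) = 0 (F(B) = B*0 = 0)
(34216 + 49917)/(F(213) - 40937) = (34216 + 49917)/(0 - 40937) = 84133/(-40937) = 84133*(-1/40937) = -84133/40937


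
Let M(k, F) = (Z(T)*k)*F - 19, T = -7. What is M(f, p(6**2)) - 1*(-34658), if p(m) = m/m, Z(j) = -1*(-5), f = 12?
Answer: 34699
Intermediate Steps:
Z(j) = 5
p(m) = 1
M(k, F) = -19 + 5*F*k (M(k, F) = (5*k)*F - 19 = 5*F*k - 19 = -19 + 5*F*k)
M(f, p(6**2)) - 1*(-34658) = (-19 + 5*1*12) - 1*(-34658) = (-19 + 60) + 34658 = 41 + 34658 = 34699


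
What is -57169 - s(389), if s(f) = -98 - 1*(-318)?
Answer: -57389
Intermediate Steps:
s(f) = 220 (s(f) = -98 + 318 = 220)
-57169 - s(389) = -57169 - 1*220 = -57169 - 220 = -57389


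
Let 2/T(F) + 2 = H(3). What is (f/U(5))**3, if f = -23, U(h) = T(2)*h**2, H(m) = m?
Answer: -12167/125000 ≈ -0.097336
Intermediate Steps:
T(F) = 2 (T(F) = 2/(-2 + 3) = 2/1 = 2*1 = 2)
U(h) = 2*h**2
(f/U(5))**3 = (-23/(2*5**2))**3 = (-23/(2*25))**3 = (-23/50)**3 = -12167/125000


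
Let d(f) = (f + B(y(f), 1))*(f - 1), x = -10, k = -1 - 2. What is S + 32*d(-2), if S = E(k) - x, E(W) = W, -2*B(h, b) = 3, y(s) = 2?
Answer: 343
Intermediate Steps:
B(h, b) = -3/2 (B(h, b) = -½*3 = -3/2)
k = -3
S = 7 (S = -3 - 1*(-10) = -3 + 10 = 7)
d(f) = (-1 + f)*(-3/2 + f) (d(f) = (f - 3/2)*(f - 1) = (-3/2 + f)*(-1 + f) = (-1 + f)*(-3/2 + f))
S + 32*d(-2) = 7 + 32*(3/2 + (-2)² - 5/2*(-2)) = 7 + 32*(3/2 + 4 + 5) = 7 + 32*(21/2) = 7 + 336 = 343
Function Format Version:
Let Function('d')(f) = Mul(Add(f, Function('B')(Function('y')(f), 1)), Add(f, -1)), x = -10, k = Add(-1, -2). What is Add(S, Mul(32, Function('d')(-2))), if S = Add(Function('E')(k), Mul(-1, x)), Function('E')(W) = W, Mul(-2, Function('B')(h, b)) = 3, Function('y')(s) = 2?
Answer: 343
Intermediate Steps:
Function('B')(h, b) = Rational(-3, 2) (Function('B')(h, b) = Mul(Rational(-1, 2), 3) = Rational(-3, 2))
k = -3
S = 7 (S = Add(-3, Mul(-1, -10)) = Add(-3, 10) = 7)
Function('d')(f) = Mul(Add(-1, f), Add(Rational(-3, 2), f)) (Function('d')(f) = Mul(Add(f, Rational(-3, 2)), Add(f, -1)) = Mul(Add(Rational(-3, 2), f), Add(-1, f)) = Mul(Add(-1, f), Add(Rational(-3, 2), f)))
Add(S, Mul(32, Function('d')(-2))) = Add(7, Mul(32, Add(Rational(3, 2), Pow(-2, 2), Mul(Rational(-5, 2), -2)))) = Add(7, Mul(32, Add(Rational(3, 2), 4, 5))) = Add(7, Mul(32, Rational(21, 2))) = Add(7, 336) = 343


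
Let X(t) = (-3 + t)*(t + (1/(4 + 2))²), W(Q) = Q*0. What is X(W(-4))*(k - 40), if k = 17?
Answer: 23/12 ≈ 1.9167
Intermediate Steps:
W(Q) = 0
X(t) = (-3 + t)*(1/36 + t) (X(t) = (-3 + t)*(t + (1/6)²) = (-3 + t)*(t + (⅙)²) = (-3 + t)*(t + 1/36) = (-3 + t)*(1/36 + t))
X(W(-4))*(k - 40) = (-1/12 + 0² - 107/36*0)*(17 - 40) = (-1/12 + 0 + 0)*(-23) = -1/12*(-23) = 23/12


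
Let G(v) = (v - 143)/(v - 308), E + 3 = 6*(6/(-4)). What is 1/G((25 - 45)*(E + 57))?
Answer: 1208/1043 ≈ 1.1582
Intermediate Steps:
E = -12 (E = -3 + 6*(6/(-4)) = -3 + 6*(6*(-¼)) = -3 + 6*(-3/2) = -3 - 9 = -12)
G(v) = (-143 + v)/(-308 + v)
1/G((25 - 45)*(E + 57)) = 1/((-143 + (25 - 45)*(-12 + 57))/(-308 + (25 - 45)*(-12 + 57))) = 1/((-143 - 20*45)/(-308 - 20*45)) = 1/((-143 - 900)/(-308 - 900)) = 1/(-1043/(-1208)) = 1/(-1/1208*(-1043)) = 1/(1043/1208) = 1208/1043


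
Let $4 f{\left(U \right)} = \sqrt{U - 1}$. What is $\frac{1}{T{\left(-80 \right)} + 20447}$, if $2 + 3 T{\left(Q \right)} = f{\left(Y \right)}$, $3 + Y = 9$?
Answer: $\frac{2944272}{60199566731} - \frac{12 \sqrt{5}}{60199566731} \approx 4.8908 \cdot 10^{-5}$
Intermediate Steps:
$Y = 6$ ($Y = -3 + 9 = 6$)
$f{\left(U \right)} = \frac{\sqrt{-1 + U}}{4}$ ($f{\left(U \right)} = \frac{\sqrt{U - 1}}{4} = \frac{\sqrt{-1 + U}}{4}$)
$T{\left(Q \right)} = - \frac{2}{3} + \frac{\sqrt{5}}{12}$ ($T{\left(Q \right)} = - \frac{2}{3} + \frac{\frac{1}{4} \sqrt{-1 + 6}}{3} = - \frac{2}{3} + \frac{\frac{1}{4} \sqrt{5}}{3} = - \frac{2}{3} + \frac{\sqrt{5}}{12}$)
$\frac{1}{T{\left(-80 \right)} + 20447} = \frac{1}{\left(- \frac{2}{3} + \frac{\sqrt{5}}{12}\right) + 20447} = \frac{1}{\frac{61339}{3} + \frac{\sqrt{5}}{12}}$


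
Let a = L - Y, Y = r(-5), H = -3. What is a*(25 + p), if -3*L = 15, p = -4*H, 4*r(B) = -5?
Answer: -555/4 ≈ -138.75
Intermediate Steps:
r(B) = -5/4 (r(B) = (¼)*(-5) = -5/4)
p = 12 (p = -4*(-3) = 12)
Y = -5/4 ≈ -1.2500
L = -5 (L = -⅓*15 = -5)
a = -15/4 (a = -5 - 1*(-5/4) = -5 + 5/4 = -15/4 ≈ -3.7500)
a*(25 + p) = -15*(25 + 12)/4 = -15/4*37 = -555/4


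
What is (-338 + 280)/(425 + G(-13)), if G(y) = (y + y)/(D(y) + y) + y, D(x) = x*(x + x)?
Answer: -725/5149 ≈ -0.14080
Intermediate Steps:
D(x) = 2*x**2 (D(x) = x*(2*x) = 2*x**2)
G(y) = y + 2*y/(y + 2*y**2) (G(y) = (y + y)/(2*y**2 + y) + y = (2*y)/(y + 2*y**2) + y = 2*y/(y + 2*y**2) + y = y + 2*y/(y + 2*y**2))
(-338 + 280)/(425 + G(-13)) = (-338 + 280)/(425 + (2 - 13 + 2*(-13)**2)/(1 + 2*(-13))) = -58/(425 + (2 - 13 + 2*169)/(1 - 26)) = -58/(425 + (2 - 13 + 338)/(-25)) = -58/(425 - 1/25*327) = -58/(425 - 327/25) = -58/10298/25 = -58*25/10298 = -725/5149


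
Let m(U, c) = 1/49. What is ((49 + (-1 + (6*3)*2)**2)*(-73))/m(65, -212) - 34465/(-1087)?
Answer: -4953531061/1087 ≈ -4.5571e+6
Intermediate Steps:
m(U, c) = 1/49
((49 + (-1 + (6*3)*2)**2)*(-73))/m(65, -212) - 34465/(-1087) = ((49 + (-1 + (6*3)*2)**2)*(-73))/(1/49) - 34465/(-1087) = ((49 + (-1 + 18*2)**2)*(-73))*49 - 34465*(-1/1087) = ((49 + (-1 + 36)**2)*(-73))*49 + 34465/1087 = ((49 + 35**2)*(-73))*49 + 34465/1087 = ((49 + 1225)*(-73))*49 + 34465/1087 = (1274*(-73))*49 + 34465/1087 = -93002*49 + 34465/1087 = -4557098 + 34465/1087 = -4953531061/1087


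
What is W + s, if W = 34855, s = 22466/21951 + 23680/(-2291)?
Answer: 1752380592481/50289741 ≈ 34846.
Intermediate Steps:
s = -468330074/50289741 (s = 22466*(1/21951) + 23680*(-1/2291) = 22466/21951 - 23680/2291 = -468330074/50289741 ≈ -9.3126)
W + s = 34855 - 468330074/50289741 = 1752380592481/50289741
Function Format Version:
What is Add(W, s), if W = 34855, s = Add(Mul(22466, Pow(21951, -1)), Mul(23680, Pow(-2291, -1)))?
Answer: Rational(1752380592481, 50289741) ≈ 34846.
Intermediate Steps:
s = Rational(-468330074, 50289741) (s = Add(Mul(22466, Rational(1, 21951)), Mul(23680, Rational(-1, 2291))) = Add(Rational(22466, 21951), Rational(-23680, 2291)) = Rational(-468330074, 50289741) ≈ -9.3126)
Add(W, s) = Add(34855, Rational(-468330074, 50289741)) = Rational(1752380592481, 50289741)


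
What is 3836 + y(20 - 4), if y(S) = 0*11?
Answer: 3836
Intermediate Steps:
y(S) = 0
3836 + y(20 - 4) = 3836 + 0 = 3836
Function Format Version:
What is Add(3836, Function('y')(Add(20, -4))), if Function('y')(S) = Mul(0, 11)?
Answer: 3836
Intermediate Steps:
Function('y')(S) = 0
Add(3836, Function('y')(Add(20, -4))) = Add(3836, 0) = 3836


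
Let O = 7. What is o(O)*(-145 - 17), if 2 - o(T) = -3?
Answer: -810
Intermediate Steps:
o(T) = 5 (o(T) = 2 - 1*(-3) = 2 + 3 = 5)
o(O)*(-145 - 17) = 5*(-145 - 17) = 5*(-162) = -810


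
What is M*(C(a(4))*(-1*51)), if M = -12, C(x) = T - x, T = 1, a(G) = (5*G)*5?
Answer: -60588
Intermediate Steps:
a(G) = 25*G
C(x) = 1 - x
M*(C(a(4))*(-1*51)) = -12*(1 - 25*4)*(-1*51) = -12*(1 - 1*100)*(-51) = -12*(1 - 100)*(-51) = -(-1188)*(-51) = -12*5049 = -60588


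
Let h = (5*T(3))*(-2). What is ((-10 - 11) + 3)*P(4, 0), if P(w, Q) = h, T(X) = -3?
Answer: -540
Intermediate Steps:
h = 30 (h = (5*(-3))*(-2) = -15*(-2) = 30)
P(w, Q) = 30
((-10 - 11) + 3)*P(4, 0) = ((-10 - 11) + 3)*30 = (-21 + 3)*30 = -18*30 = -540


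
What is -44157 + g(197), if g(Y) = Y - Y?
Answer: -44157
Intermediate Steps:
g(Y) = 0
-44157 + g(197) = -44157 + 0 = -44157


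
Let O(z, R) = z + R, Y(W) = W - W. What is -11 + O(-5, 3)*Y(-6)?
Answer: -11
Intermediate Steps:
Y(W) = 0
O(z, R) = R + z
-11 + O(-5, 3)*Y(-6) = -11 + (3 - 5)*0 = -11 - 2*0 = -11 + 0 = -11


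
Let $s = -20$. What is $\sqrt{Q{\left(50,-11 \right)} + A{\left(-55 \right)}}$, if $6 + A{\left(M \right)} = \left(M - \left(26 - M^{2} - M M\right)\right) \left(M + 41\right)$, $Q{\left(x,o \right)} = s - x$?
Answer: $i \sqrt{83642} \approx 289.21 i$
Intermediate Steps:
$Q{\left(x,o \right)} = -20 - x$
$A{\left(M \right)} = -6 + \left(41 + M\right) \left(-26 + M + 2 M^{2}\right)$ ($A{\left(M \right)} = -6 + \left(M - \left(26 - M^{2} - M M\right)\right) \left(M + 41\right) = -6 + \left(M + \left(\left(M^{2} + M^{2}\right) - 26\right)\right) \left(41 + M\right) = -6 + \left(M + \left(2 M^{2} - 26\right)\right) \left(41 + M\right) = -6 + \left(M + \left(-26 + 2 M^{2}\right)\right) \left(41 + M\right) = -6 + \left(-26 + M + 2 M^{2}\right) \left(41 + M\right) = -6 + \left(41 + M\right) \left(-26 + M + 2 M^{2}\right)$)
$\sqrt{Q{\left(50,-11 \right)} + A{\left(-55 \right)}} = \sqrt{\left(-20 - 50\right) + \left(-1072 + 2 \left(-55\right)^{3} + 15 \left(-55\right) + 83 \left(-55\right)^{2}\right)} = \sqrt{\left(-20 - 50\right) + \left(-1072 + 2 \left(-166375\right) - 825 + 83 \cdot 3025\right)} = \sqrt{-70 - 83572} = \sqrt{-83642} = i \sqrt{83642}$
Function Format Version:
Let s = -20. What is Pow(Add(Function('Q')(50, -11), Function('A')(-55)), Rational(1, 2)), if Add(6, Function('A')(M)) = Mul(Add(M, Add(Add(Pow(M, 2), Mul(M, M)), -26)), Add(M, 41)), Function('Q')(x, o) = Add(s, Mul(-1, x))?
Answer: Mul(I, Pow(83642, Rational(1, 2))) ≈ Mul(289.21, I)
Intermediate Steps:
Function('Q')(x, o) = Add(-20, Mul(-1, x))
Function('A')(M) = Add(-6, Mul(Add(41, M), Add(-26, M, Mul(2, Pow(M, 2))))) (Function('A')(M) = Add(-6, Mul(Add(M, Add(Add(Pow(M, 2), Mul(M, M)), -26)), Add(M, 41))) = Add(-6, Mul(Add(M, Add(Add(Pow(M, 2), Pow(M, 2)), -26)), Add(41, M))) = Add(-6, Mul(Add(M, Add(Mul(2, Pow(M, 2)), -26)), Add(41, M))) = Add(-6, Mul(Add(M, Add(-26, Mul(2, Pow(M, 2)))), Add(41, M))) = Add(-6, Mul(Add(-26, M, Mul(2, Pow(M, 2))), Add(41, M))) = Add(-6, Mul(Add(41, M), Add(-26, M, Mul(2, Pow(M, 2))))))
Pow(Add(Function('Q')(50, -11), Function('A')(-55)), Rational(1, 2)) = Pow(Add(Add(-20, Mul(-1, 50)), Add(-1072, Mul(2, Pow(-55, 3)), Mul(15, -55), Mul(83, Pow(-55, 2)))), Rational(1, 2)) = Pow(Add(Add(-20, -50), Add(-1072, Mul(2, -166375), -825, Mul(83, 3025))), Rational(1, 2)) = Pow(Add(-70, Add(-1072, -332750, -825, 251075)), Rational(1, 2)) = Pow(Add(-70, -83572), Rational(1, 2)) = Pow(-83642, Rational(1, 2)) = Mul(I, Pow(83642, Rational(1, 2)))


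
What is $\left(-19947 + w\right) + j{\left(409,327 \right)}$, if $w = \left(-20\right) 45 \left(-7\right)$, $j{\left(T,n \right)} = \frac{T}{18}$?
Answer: $- \frac{245237}{18} \approx -13624.0$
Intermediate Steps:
$j{\left(T,n \right)} = \frac{T}{18}$ ($j{\left(T,n \right)} = T \frac{1}{18} = \frac{T}{18}$)
$w = 6300$ ($w = \left(-900\right) \left(-7\right) = 6300$)
$\left(-19947 + w\right) + j{\left(409,327 \right)} = \left(-19947 + 6300\right) + \frac{1}{18} \cdot 409 = -13647 + \frac{409}{18} = - \frac{245237}{18}$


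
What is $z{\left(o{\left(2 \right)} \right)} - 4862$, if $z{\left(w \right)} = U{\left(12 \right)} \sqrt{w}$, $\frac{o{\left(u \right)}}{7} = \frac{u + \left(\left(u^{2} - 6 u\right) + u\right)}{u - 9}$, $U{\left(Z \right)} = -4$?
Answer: $-4870$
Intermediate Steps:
$o{\left(u \right)} = \frac{7 \left(u^{2} - 4 u\right)}{-9 + u}$ ($o{\left(u \right)} = 7 \frac{u + \left(\left(u^{2} - 6 u\right) + u\right)}{u - 9} = 7 \frac{u + \left(u^{2} - 5 u\right)}{-9 + u} = 7 \frac{u^{2} - 4 u}{-9 + u} = \frac{7 \left(u^{2} - 4 u\right)}{-9 + u}$)
$z{\left(w \right)} = - 4 \sqrt{w}$
$z{\left(o{\left(2 \right)} \right)} - 4862 = - 4 \sqrt{7 \cdot 2 \frac{1}{-9 + 2} \left(-4 + 2\right)} - 4862 = - 4 \sqrt{7 \cdot 2 \frac{1}{-7} \left(-2\right)} - 4862 = - 4 \sqrt{7 \cdot 2 \left(- \frac{1}{7}\right) \left(-2\right)} - 4862 = - 4 \sqrt{4} - 4862 = \left(-4\right) 2 - 4862 = -8 - 4862 = -4870$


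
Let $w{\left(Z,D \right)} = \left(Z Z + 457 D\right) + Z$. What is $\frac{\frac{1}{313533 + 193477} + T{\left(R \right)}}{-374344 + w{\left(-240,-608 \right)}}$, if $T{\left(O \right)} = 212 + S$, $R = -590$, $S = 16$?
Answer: $- \frac{115598281}{301589828400} \approx -0.0003833$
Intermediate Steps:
$T{\left(O \right)} = 228$ ($T{\left(O \right)} = 212 + 16 = 228$)
$w{\left(Z,D \right)} = Z + Z^{2} + 457 D$ ($w{\left(Z,D \right)} = \left(Z^{2} + 457 D\right) + Z = Z + Z^{2} + 457 D$)
$\frac{\frac{1}{313533 + 193477} + T{\left(R \right)}}{-374344 + w{\left(-240,-608 \right)}} = \frac{\frac{1}{313533 + 193477} + 228}{-374344 + \left(-240 + \left(-240\right)^{2} + 457 \left(-608\right)\right)} = \frac{\frac{1}{507010} + 228}{-374344 - 220496} = \frac{115598281}{507010 \left(-594840\right)} = \frac{115598281}{507010} \left(- \frac{1}{594840}\right) = - \frac{115598281}{301589828400}$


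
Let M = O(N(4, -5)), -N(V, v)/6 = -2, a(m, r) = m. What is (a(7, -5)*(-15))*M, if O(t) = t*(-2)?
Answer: 2520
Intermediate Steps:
N(V, v) = 12 (N(V, v) = -6*(-2) = 12)
O(t) = -2*t
M = -24 (M = -2*12 = -24)
(a(7, -5)*(-15))*M = (7*(-15))*(-24) = -105*(-24) = 2520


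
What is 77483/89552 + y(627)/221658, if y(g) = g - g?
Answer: 77483/89552 ≈ 0.86523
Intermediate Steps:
y(g) = 0
77483/89552 + y(627)/221658 = 77483/89552 + 0/221658 = 77483*(1/89552) + 0*(1/221658) = 77483/89552 + 0 = 77483/89552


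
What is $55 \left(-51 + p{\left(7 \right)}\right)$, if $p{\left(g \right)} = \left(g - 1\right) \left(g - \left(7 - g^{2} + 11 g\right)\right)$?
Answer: $-12045$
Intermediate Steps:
$p{\left(g \right)} = \left(-1 + g\right) \left(-7 + g^{2} - 10 g\right)$ ($p{\left(g \right)} = \left(-1 + g\right) \left(g - \left(7 - g^{2} + 11 g\right)\right) = \left(-1 + g\right) \left(-7 + g^{2} - 10 g\right)$)
$55 \left(-51 + p{\left(7 \right)}\right) = 55 \left(-51 + \left(7 + 7^{3} - 11 \cdot 7^{2} + 3 \cdot 7\right)\right) = 55 \left(-51 + \left(7 + 343 - 539 + 21\right)\right) = 55 \left(-51 - 168\right) = 55 \left(-219\right) = -12045$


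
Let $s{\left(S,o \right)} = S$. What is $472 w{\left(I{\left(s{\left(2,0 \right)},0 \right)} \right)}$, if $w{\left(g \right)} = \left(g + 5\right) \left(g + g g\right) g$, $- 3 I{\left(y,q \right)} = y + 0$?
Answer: $\frac{24544}{81} \approx 303.01$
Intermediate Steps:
$I{\left(y,q \right)} = - \frac{y}{3}$ ($I{\left(y,q \right)} = - \frac{y + 0}{3} = - \frac{y}{3}$)
$w{\left(g \right)} = g \left(5 + g\right) \left(g + g^{2}\right)$ ($w{\left(g \right)} = \left(5 + g\right) \left(g + g^{2}\right) g = g \left(5 + g\right) \left(g + g^{2}\right)$)
$472 w{\left(I{\left(s{\left(2,0 \right)},0 \right)} \right)} = 472 \left(\left(- \frac{1}{3}\right) 2\right)^{2} \left(5 + \left(\left(- \frac{1}{3}\right) 2\right)^{2} + 6 \left(\left(- \frac{1}{3}\right) 2\right)\right) = 472 \left(- \frac{2}{3}\right)^{2} \left(5 + \left(- \frac{2}{3}\right)^{2} + 6 \left(- \frac{2}{3}\right)\right) = 472 \frac{4 \left(5 + \frac{4}{9} - 4\right)}{9} = 472 \cdot \frac{4}{9} \cdot \frac{13}{9} = 472 \cdot \frac{52}{81} = \frac{24544}{81}$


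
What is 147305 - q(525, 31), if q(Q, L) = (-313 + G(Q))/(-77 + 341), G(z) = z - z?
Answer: 38888833/264 ≈ 1.4731e+5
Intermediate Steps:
G(z) = 0
q(Q, L) = -313/264 (q(Q, L) = (-313 + 0)/(-77 + 341) = -313/264)
147305 - q(525, 31) = 147305 - 1*(-313/264) = 147305 + 313/264 = 38888833/264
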